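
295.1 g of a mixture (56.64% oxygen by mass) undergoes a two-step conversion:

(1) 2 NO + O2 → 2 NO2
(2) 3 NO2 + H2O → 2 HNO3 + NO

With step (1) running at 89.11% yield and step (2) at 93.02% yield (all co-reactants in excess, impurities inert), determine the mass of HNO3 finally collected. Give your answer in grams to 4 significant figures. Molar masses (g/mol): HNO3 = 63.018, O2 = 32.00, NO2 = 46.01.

Pure O2 = 295.1 × 0.5664 = 167.14 g.
n(O2) = 167.14 / 32.00 = 5.2233 mol.
Step 1 (O2:NO2 = 1:2): theoretical n(NO2) = 10.447 mol; at 89.11% yield, n(NO2) = 9.3089 mol.
Step 2 (NO2:HNO3 = 3:2): theoretical n(HNO3) = 6.2059 mol, so theoretical mass = 6.2059 × 63.018 = 391.09 g.
At 93.02% yield, actual mass of HNO3 = 391.09 × 0.9302 = 363.79 g.

363.8 g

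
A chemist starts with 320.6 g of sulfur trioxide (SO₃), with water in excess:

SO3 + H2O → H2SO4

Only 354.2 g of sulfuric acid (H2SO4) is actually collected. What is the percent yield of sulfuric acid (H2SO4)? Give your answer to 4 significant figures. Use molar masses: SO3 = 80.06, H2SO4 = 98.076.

n(SO3) = 320.60 g / 80.06 g/mol = 4.0045 mol.
From the equation the SO3:H2SO4 mole ratio is 1:1, so n(H2SO4) = 4.0045 × 1/1 = 4.0045 mol.
Mass of H2SO4 = 4.0045 mol × 98.076 g/mol = 392.75 g.
This is the theoretical yield. Percent yield = 354.2 g / 392.75 g × 100% = 90.186%.

90.19 %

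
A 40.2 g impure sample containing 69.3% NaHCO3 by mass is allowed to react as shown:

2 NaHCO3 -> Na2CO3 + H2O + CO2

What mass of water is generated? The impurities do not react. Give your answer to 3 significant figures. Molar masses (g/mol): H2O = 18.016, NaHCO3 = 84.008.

Mass of pure NaHCO3 = 40.2 g × 0.693 = 27.86 g.
n(NaHCO3) = 27.86 g / 84.008 g/mol = 0.3316 mol.
From the equation the NaHCO3:H2O mole ratio is 2:1, so n(H2O) = 0.3316 × 1/2 = 0.1658 mol.
Mass of H2O = 0.1658 mol × 18.016 g/mol = 2.987 g.

2.99 g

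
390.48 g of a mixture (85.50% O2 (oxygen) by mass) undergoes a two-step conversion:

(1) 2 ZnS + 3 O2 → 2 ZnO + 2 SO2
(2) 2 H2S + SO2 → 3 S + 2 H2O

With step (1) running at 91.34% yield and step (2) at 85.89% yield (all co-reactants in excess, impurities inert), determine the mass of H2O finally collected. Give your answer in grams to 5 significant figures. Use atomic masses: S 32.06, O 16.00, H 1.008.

196.61 g

Pure O2 = 390.48 × 0.8550 = 333.860 g.
M(O2) = 2(16.00) = 32.00 g/mol.
M(H2O) = 2(1.008) + 16.00 = 18.016 g/mol.
n(O2) = 333.860 / 32.00 = 10.4331 mol.
Step 1 (O2:SO2 = 3:2): theoretical n(SO2) = 6.95543 mol; at 91.34% yield, n(SO2) = 6.35309 mol.
Step 2 (SO2:H2O = 1:2): theoretical n(H2O) = 12.7062 mol, so theoretical mass = 12.7062 × 18.016 = 228.914 g.
At 85.89% yield, actual mass of H2O = 228.914 × 0.8589 = 196.615 g.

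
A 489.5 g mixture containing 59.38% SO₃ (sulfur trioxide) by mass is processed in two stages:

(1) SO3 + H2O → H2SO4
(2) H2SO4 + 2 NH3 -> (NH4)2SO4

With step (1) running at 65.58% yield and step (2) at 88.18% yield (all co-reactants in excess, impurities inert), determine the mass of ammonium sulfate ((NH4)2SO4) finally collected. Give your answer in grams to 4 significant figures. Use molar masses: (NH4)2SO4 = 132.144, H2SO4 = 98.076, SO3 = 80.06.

Pure SO3 = 489.5 × 0.5938 = 290.67 g.
n(SO3) = 290.67 / 80.06 = 3.6306 mol.
Step 1 (SO3:H2SO4 = 1:1): theoretical n(H2SO4) = 3.6306 mol; at 65.58% yield, n(H2SO4) = 2.3809 mol.
Step 2 (H2SO4:(NH4)2SO4 = 1:1): theoretical n((NH4)2SO4) = 2.3809 mol, so theoretical mass = 2.3809 × 132.144 = 314.63 g.
At 88.18% yield, actual mass of (NH4)2SO4 = 314.63 × 0.8818 = 277.44 g.

277.4 g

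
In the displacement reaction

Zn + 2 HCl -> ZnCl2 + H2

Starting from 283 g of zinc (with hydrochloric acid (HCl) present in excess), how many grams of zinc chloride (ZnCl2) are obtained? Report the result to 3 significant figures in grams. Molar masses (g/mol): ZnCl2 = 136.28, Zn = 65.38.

590 g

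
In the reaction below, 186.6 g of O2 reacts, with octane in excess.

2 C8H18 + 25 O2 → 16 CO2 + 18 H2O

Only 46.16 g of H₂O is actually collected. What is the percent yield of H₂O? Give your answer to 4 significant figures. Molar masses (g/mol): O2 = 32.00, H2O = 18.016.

61.03 %

n(O2) = 186.60 g / 32.00 g/mol = 5.8312 mol.
From the equation the O2:H2O mole ratio is 25:18, so n(H2O) = 5.8312 × 18/25 = 4.1985 mol.
Mass of H2O = 4.1985 mol × 18.016 g/mol = 75.640 g.
This is the theoretical yield. Percent yield = 46.16 g / 75.640 g × 100% = 61.026%.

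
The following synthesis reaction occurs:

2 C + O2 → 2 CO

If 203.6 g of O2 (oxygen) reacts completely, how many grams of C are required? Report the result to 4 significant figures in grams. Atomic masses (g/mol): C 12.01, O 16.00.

152.8 g

M(O2) = 2(16.00) = 32.00 g/mol.
M(C) = 12.01 g/mol.
n(O2) = 203.60 g / 32.00 g/mol = 6.3625 mol.
From the equation the O2:C mole ratio is 1:2, so n(C) = 6.3625 × 2/1 = 12.725 mol.
Mass of C = 12.725 mol × 12.01 g/mol = 152.83 g.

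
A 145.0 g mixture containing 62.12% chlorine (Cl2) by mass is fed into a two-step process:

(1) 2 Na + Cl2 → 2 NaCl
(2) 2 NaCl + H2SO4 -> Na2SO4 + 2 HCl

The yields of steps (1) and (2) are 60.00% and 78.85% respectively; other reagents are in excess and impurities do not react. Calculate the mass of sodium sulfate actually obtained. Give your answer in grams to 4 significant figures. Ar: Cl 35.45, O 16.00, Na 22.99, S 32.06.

85.37 g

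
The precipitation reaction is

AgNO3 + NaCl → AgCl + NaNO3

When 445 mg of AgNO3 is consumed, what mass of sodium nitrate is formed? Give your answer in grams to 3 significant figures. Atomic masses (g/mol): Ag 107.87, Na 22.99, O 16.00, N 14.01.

0.223 g

M(AgNO3) = 107.87 + 14.01 + 3(16.00) = 169.88 g/mol.
M(NaNO3) = 22.99 + 14.01 + 3(16.00) = 85.00 g/mol.
Convert: 445 mg = 0.4450 g.
n(AgNO3) = 0.4450 g / 169.88 g/mol = 0.002619 mol.
From the equation the AgNO3:NaNO3 mole ratio is 1:1, so n(NaNO3) = 0.002619 × 1/1 = 0.002619 mol.
Mass of NaNO3 = 0.002619 mol × 85.00 g/mol = 0.2227 g.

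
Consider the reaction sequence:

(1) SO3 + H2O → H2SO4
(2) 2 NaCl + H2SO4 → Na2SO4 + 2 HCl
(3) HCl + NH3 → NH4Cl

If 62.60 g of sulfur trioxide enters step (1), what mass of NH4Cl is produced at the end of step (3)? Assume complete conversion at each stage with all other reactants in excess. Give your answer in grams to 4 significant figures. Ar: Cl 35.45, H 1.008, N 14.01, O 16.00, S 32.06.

M(SO3) = 32.06 + 3(16.00) = 80.06 g/mol.
M(NH4Cl) = 14.01 + 4(1.008) + 35.45 = 53.492 g/mol.
n(SO3) = 62.60 / 80.06 = 0.78191 mol.
Reaction (1): SO3→H2SO4 ratio 1:1 ⇒ n(H2SO4) = 0.78191 mol.
Reaction (2): H2SO4→HCl ratio 1:2 ⇒ n(HCl) = 1.5638 mol.
Reaction (3): HCl→NH4Cl ratio 1:1 ⇒ n(NH4Cl) = 1.5638 mol.
Mass of NH4Cl = 1.5638 × 53.492 = 83.652 g.

83.65 g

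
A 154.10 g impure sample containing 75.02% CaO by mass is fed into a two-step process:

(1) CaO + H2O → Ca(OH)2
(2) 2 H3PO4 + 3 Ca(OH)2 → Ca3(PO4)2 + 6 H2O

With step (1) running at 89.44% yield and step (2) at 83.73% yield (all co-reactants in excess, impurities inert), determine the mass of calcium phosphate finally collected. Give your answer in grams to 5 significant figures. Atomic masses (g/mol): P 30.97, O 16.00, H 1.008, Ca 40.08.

159.62 g

Pure CaO = 154.10 × 0.7502 = 115.606 g.
M(CaO) = 40.08 + 16.00 = 56.08 g/mol.
M(Ca3(PO4)2) = 3(40.08) + 2(30.97) + 8(16.00) = 310.18 g/mol.
n(CaO) = 115.606 / 56.08 = 2.06144 mol.
Step 1 (CaO:Ca(OH)2 = 1:1): theoretical n(Ca(OH)2) = 2.06144 mol; at 89.44% yield, n(Ca(OH)2) = 1.84376 mol.
Step 2 (Ca(OH)2:Ca3(PO4)2 = 3:1): theoretical n(Ca3(PO4)2) = 0.614585 mol, so theoretical mass = 0.614585 × 310.18 = 190.632 g.
At 83.73% yield, actual mass of Ca3(PO4)2 = 190.632 × 0.8373 = 159.616 g.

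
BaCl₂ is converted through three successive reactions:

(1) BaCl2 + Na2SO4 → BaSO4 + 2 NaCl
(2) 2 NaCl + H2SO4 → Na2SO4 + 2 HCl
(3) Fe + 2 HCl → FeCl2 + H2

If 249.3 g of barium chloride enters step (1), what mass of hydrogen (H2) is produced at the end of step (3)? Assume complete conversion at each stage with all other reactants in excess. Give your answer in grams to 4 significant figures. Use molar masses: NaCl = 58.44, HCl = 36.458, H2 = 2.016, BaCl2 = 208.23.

2.414 g

n(BaCl2) = 249.3 / 208.23 = 1.1972 mol.
Reaction (1): BaCl2→NaCl ratio 1:2 ⇒ n(NaCl) = 2.3945 mol.
Reaction (2): NaCl→HCl ratio 2:2 ⇒ n(HCl) = 2.3945 mol.
Reaction (3): HCl→H2 ratio 2:1 ⇒ n(H2) = 1.1972 mol.
Mass of H2 = 1.1972 × 2.016 = 2.4136 g.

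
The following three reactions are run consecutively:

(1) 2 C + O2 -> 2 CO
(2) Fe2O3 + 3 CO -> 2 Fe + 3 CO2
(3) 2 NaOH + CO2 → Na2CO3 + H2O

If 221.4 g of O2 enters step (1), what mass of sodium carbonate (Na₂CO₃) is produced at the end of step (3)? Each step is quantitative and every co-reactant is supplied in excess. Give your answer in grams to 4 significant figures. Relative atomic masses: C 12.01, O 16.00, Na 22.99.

M(O2) = 2(16.00) = 32.00 g/mol.
M(Na2CO3) = 2(22.99) + 12.01 + 3(16.00) = 105.99 g/mol.
n(O2) = 221.4 / 32.00 = 6.9188 mol.
Reaction (1): O2→CO ratio 1:2 ⇒ n(CO) = 13.838 mol.
Reaction (2): CO→CO2 ratio 3:3 ⇒ n(CO2) = 13.838 mol.
Reaction (3): CO2→Na2CO3 ratio 1:1 ⇒ n(Na2CO3) = 13.838 mol.
Mass of Na2CO3 = 13.838 × 105.99 = 1466.6 g.

1467 g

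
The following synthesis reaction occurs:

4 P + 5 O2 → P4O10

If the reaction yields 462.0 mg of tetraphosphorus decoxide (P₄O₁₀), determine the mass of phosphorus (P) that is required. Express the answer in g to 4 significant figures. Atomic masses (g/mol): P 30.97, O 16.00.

0.2016 g

M(P4O10) = 4(30.97) + 10(16.00) = 283.88 g/mol.
M(P) = 30.97 g/mol.
Convert: 462.0 mg = 0.46200 g.
n(P4O10) = 0.46200 g / 283.88 g/mol = 0.0016274 mol.
From the equation the P4O10:P mole ratio is 1:4, so n(P) = 0.0016274 × 4/1 = 0.0065098 mol.
Mass of P = 0.0065098 mol × 30.97 g/mol = 0.20161 g.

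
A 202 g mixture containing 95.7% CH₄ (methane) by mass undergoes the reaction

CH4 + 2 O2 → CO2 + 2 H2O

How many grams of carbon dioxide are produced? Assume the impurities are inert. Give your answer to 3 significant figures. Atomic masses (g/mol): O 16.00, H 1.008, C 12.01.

530 g

Mass of pure CH4 = 202 g × 0.957 = 193.3 g.
M(CH4) = 12.01 + 4(1.008) = 16.042 g/mol.
M(CO2) = 12.01 + 2(16.00) = 44.01 g/mol.
n(CH4) = 193.3 g / 16.042 g/mol = 12.05 mol.
From the equation the CH4:CO2 mole ratio is 1:1, so n(CO2) = 12.05 × 1/1 = 12.05 mol.
Mass of CO2 = 12.05 mol × 44.01 g/mol = 530.3 g.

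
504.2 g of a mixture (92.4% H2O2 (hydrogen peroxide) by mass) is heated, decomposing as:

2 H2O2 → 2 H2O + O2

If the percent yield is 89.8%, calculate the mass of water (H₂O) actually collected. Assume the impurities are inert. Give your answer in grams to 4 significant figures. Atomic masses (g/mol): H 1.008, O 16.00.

Pure H2O2 available = 504.2 g × 0.924 = 465.88 g.
M(H2O2) = 2(1.008) + 2(16.00) = 34.016 g/mol.
M(H2O) = 2(1.008) + 16.00 = 18.016 g/mol.
n(H2O2) = 465.88 g / 34.016 g/mol = 13.696 mol.
From the equation the H2O2:H2O mole ratio is 2:2, so n(H2O) = 13.696 × 2/2 = 13.696 mol.
Mass of H2O = 13.696 mol × 18.016 g/mol = 246.75 g.
Actual mass collected = 246.75 g × 0.898 = 221.58 g.

221.6 g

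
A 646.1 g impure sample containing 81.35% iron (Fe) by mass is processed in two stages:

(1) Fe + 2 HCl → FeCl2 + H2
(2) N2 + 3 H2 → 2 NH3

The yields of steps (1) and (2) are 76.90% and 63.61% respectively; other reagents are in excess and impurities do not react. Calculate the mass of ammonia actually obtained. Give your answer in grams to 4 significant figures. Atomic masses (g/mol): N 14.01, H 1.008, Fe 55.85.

Pure Fe = 646.1 × 0.8135 = 525.60 g.
M(Fe) = 55.85 g/mol.
M(NH3) = 14.01 + 3(1.008) = 17.034 g/mol.
n(Fe) = 525.60 / 55.85 = 9.4110 mol.
Step 1 (Fe:H2 = 1:1): theoretical n(H2) = 9.4110 mol; at 76.90% yield, n(H2) = 7.2370 mol.
Step 2 (H2:NH3 = 3:2): theoretical n(NH3) = 4.8247 mol, so theoretical mass = 4.8247 × 17.034 = 82.184 g.
At 63.61% yield, actual mass of NH3 = 82.184 × 0.6361 = 52.277 g.

52.28 g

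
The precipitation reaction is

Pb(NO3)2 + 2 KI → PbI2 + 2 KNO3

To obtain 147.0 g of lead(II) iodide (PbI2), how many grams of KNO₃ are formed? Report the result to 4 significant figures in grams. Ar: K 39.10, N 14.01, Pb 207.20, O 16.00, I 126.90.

64.48 g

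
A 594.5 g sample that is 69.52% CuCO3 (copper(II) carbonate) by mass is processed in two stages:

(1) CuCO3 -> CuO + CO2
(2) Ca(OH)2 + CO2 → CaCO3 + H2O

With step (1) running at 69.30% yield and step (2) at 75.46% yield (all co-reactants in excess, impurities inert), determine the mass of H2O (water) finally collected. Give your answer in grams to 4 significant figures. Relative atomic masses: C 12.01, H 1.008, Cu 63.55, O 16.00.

31.51 g

Pure CuCO3 = 594.5 × 0.6952 = 413.30 g.
M(CuCO3) = 63.55 + 12.01 + 3(16.00) = 123.56 g/mol.
M(H2O) = 2(1.008) + 16.00 = 18.016 g/mol.
n(CuCO3) = 413.30 / 123.56 = 3.3449 mol.
Step 1 (CuCO3:CO2 = 1:1): theoretical n(CO2) = 3.3449 mol; at 69.30% yield, n(CO2) = 2.3180 mol.
Step 2 (CO2:H2O = 1:1): theoretical n(H2O) = 2.3180 mol, so theoretical mass = 2.3180 × 18.016 = 41.761 g.
At 75.46% yield, actual mass of H2O = 41.761 × 0.7546 = 31.513 g.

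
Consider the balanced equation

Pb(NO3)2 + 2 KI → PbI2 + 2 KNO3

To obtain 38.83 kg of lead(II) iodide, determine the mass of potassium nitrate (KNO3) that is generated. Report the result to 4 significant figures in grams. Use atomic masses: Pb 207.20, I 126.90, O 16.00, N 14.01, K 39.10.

17030 g

M(PbI2) = 207.20 + 2(126.90) = 461.00 g/mol.
M(KNO3) = 39.10 + 14.01 + 3(16.00) = 101.11 g/mol.
Convert: 38.83 kg = 38830 g.
n(PbI2) = 38830 g / 461.00 g/mol = 84.230 mol.
From the equation the PbI2:KNO3 mole ratio is 1:2, so n(KNO3) = 84.230 × 2/1 = 168.46 mol.
Mass of KNO3 = 168.46 mol × 101.11 g/mol = 17033 g.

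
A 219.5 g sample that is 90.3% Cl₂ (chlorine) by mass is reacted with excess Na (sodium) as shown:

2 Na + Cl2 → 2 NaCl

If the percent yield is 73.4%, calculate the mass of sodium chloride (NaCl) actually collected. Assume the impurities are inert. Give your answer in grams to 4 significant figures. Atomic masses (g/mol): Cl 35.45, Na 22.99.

Pure Cl2 available = 219.5 g × 0.903 = 198.21 g.
M(Cl2) = 2(35.45) = 70.90 g/mol.
M(NaCl) = 22.99 + 35.45 = 58.44 g/mol.
n(Cl2) = 198.21 g / 70.90 g/mol = 2.7956 mol.
From the equation the Cl2:NaCl mole ratio is 1:2, so n(NaCl) = 2.7956 × 2/1 = 5.5912 mol.
Mass of NaCl = 5.5912 mol × 58.44 g/mol = 326.75 g.
Actual mass collected = 326.75 g × 0.734 = 239.83 g.

239.8 g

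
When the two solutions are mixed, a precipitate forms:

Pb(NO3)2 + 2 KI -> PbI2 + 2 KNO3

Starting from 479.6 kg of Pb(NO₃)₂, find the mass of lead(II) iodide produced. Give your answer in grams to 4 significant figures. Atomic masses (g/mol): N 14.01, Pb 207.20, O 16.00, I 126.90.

667500 g

M(Pb(NO3)2) = 207.20 + 2(14.01) + 6(16.00) = 331.22 g/mol.
M(PbI2) = 207.20 + 2(126.90) = 461.00 g/mol.
Convert: 479.6 kg = 479600 g.
n(Pb(NO3)2) = 479600 g / 331.22 g/mol = 1448.0 mol.
From the equation the Pb(NO3)2:PbI2 mole ratio is 1:1, so n(PbI2) = 1448.0 × 1/1 = 1448.0 mol.
Mass of PbI2 = 1448.0 mol × 461.00 g/mol = 667520 g.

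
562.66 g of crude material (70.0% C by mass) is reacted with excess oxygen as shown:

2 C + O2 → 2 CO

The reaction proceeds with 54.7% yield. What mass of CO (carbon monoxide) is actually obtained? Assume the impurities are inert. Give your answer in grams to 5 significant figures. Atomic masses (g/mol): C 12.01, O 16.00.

502.46 g

Pure C available = 562.66 g × 0.700 = 393.862 g.
M(C) = 12.01 g/mol.
M(CO) = 12.01 + 16.00 = 28.01 g/mol.
n(C) = 393.862 g / 12.01 g/mol = 32.7945 mol.
From the equation the C:CO mole ratio is 2:2, so n(CO) = 32.7945 × 2/2 = 32.7945 mol.
Mass of CO = 32.7945 mol × 28.01 g/mol = 918.574 g.
Actual mass collected = 918.574 g × 0.547 = 502.460 g.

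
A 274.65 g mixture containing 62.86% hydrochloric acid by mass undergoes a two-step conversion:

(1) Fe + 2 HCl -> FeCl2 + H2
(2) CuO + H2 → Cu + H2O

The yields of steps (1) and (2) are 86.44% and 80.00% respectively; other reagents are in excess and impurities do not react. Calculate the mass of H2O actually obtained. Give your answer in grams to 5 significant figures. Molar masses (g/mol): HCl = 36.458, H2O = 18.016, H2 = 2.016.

Pure HCl = 274.65 × 0.6286 = 172.645 g.
n(HCl) = 172.645 / 36.458 = 4.73545 mol.
Step 1 (HCl:H2 = 2:1): theoretical n(H2) = 2.36772 mol; at 86.44% yield, n(H2) = 2.04666 mol.
Step 2 (H2:H2O = 1:1): theoretical n(H2O) = 2.04666 mol, so theoretical mass = 2.04666 × 18.016 = 36.8726 g.
At 80.00% yield, actual mass of H2O = 36.8726 × 0.8000 = 29.4981 g.

29.498 g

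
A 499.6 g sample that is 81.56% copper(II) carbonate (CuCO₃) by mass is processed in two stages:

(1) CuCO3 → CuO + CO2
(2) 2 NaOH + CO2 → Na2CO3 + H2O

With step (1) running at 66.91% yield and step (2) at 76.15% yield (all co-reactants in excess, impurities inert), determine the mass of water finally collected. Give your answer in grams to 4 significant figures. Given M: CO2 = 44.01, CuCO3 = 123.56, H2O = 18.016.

30.27 g

Pure CuCO3 = 499.6 × 0.8156 = 407.47 g.
n(CuCO3) = 407.47 / 123.56 = 3.2978 mol.
Step 1 (CuCO3:CO2 = 1:1): theoretical n(CO2) = 3.2978 mol; at 66.91% yield, n(CO2) = 2.2065 mol.
Step 2 (CO2:H2O = 1:1): theoretical n(H2O) = 2.2065 mol, so theoretical mass = 2.2065 × 18.016 = 39.753 g.
At 76.15% yield, actual mass of H2O = 39.753 × 0.7615 = 30.272 g.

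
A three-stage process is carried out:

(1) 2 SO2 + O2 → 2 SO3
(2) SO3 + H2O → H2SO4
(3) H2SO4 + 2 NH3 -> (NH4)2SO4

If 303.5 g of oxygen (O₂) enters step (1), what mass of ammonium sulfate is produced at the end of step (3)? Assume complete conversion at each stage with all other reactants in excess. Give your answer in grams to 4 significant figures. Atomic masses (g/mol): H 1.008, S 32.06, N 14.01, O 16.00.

M(O2) = 2(16.00) = 32.00 g/mol.
M((NH4)2SO4) = 2(14.01) + 8(1.008) + 32.06 + 4(16.00) = 132.144 g/mol.
n(O2) = 303.5 / 32.00 = 9.4844 mol.
Reaction (1): O2→SO3 ratio 1:2 ⇒ n(SO3) = 18.969 mol.
Reaction (2): SO3→H2SO4 ratio 1:1 ⇒ n(H2SO4) = 18.969 mol.
Reaction (3): H2SO4→(NH4)2SO4 ratio 1:1 ⇒ n((NH4)2SO4) = 18.969 mol.
Mass of (NH4)2SO4 = 18.969 × 132.144 = 2506.6 g.

2507 g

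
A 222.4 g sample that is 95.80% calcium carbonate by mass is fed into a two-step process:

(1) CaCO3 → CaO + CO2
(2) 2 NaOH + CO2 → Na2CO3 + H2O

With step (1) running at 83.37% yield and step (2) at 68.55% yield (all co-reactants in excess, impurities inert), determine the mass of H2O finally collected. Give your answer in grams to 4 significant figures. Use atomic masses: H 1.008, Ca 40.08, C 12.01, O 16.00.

Pure CaCO3 = 222.4 × 0.9580 = 213.06 g.
M(CaCO3) = 40.08 + 12.01 + 3(16.00) = 100.09 g/mol.
M(H2O) = 2(1.008) + 16.00 = 18.016 g/mol.
n(CaCO3) = 213.06 / 100.09 = 2.1287 mol.
Step 1 (CaCO3:CO2 = 1:1): theoretical n(CO2) = 2.1287 mol; at 83.37% yield, n(CO2) = 1.7747 mol.
Step 2 (CO2:H2O = 1:1): theoretical n(H2O) = 1.7747 mol, so theoretical mass = 1.7747 × 18.016 = 31.973 g.
At 68.55% yield, actual mass of H2O = 31.973 × 0.6855 = 21.917 g.

21.92 g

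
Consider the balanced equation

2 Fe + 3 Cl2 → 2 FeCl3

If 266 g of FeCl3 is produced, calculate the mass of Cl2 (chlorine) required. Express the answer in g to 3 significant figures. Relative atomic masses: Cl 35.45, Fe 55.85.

M(FeCl3) = 55.85 + 3(35.45) = 162.20 g/mol.
M(Cl2) = 2(35.45) = 70.90 g/mol.
n(FeCl3) = 266.0 g / 162.20 g/mol = 1.640 mol.
From the equation the FeCl3:Cl2 mole ratio is 2:3, so n(Cl2) = 1.640 × 3/2 = 2.460 mol.
Mass of Cl2 = 2.460 mol × 70.90 g/mol = 174.4 g.

174 g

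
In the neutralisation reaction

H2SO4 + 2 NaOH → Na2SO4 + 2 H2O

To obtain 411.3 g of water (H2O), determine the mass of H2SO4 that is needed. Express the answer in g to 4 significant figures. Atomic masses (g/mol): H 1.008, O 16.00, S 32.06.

M(H2O) = 2(1.008) + 16.00 = 18.016 g/mol.
M(H2SO4) = 2(1.008) + 32.06 + 4(16.00) = 98.076 g/mol.
n(H2O) = 411.30 g / 18.016 g/mol = 22.830 mol.
From the equation the H2O:H2SO4 mole ratio is 2:1, so n(H2SO4) = 22.830 × 1/2 = 11.415 mol.
Mass of H2SO4 = 11.415 mol × 98.076 g/mol = 1119.5 g.

1120 g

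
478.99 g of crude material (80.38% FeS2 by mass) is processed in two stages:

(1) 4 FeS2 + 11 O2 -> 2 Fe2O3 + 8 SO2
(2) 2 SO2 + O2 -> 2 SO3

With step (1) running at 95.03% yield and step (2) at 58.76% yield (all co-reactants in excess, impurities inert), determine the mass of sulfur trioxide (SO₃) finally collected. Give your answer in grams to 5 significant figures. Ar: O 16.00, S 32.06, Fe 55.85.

286.94 g

Pure FeS2 = 478.99 × 0.8038 = 385.012 g.
M(FeS2) = 55.85 + 2(32.06) = 119.97 g/mol.
M(SO3) = 32.06 + 3(16.00) = 80.06 g/mol.
n(FeS2) = 385.012 / 119.97 = 3.20924 mol.
Step 1 (FeS2:SO2 = 4:8): theoretical n(SO2) = 6.41847 mol; at 95.03% yield, n(SO2) = 6.09948 mol.
Step 2 (SO2:SO3 = 2:2): theoretical n(SO3) = 6.09948 mol, so theoretical mass = 6.09948 × 80.06 = 488.324 g.
At 58.76% yield, actual mass of SO3 = 488.324 × 0.5876 = 286.939 g.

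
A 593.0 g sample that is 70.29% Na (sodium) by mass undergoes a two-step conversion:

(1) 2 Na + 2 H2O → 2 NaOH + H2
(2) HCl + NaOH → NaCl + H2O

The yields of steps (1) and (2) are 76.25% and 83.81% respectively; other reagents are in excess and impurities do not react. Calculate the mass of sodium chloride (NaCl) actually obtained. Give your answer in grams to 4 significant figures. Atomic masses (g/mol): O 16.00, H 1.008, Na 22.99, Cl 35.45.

Pure Na = 593.0 × 0.7029 = 416.82 g.
M(Na) = 22.99 g/mol.
M(NaCl) = 22.99 + 35.45 = 58.44 g/mol.
n(Na) = 416.82 / 22.99 = 18.130 mol.
Step 1 (Na:NaOH = 2:2): theoretical n(NaOH) = 18.130 mol; at 76.25% yield, n(NaOH) = 13.824 mol.
Step 2 (NaOH:NaCl = 1:1): theoretical n(NaCl) = 13.824 mol, so theoretical mass = 13.824 × 58.44 = 807.90 g.
At 83.81% yield, actual mass of NaCl = 807.90 × 0.8381 = 677.10 g.

677.1 g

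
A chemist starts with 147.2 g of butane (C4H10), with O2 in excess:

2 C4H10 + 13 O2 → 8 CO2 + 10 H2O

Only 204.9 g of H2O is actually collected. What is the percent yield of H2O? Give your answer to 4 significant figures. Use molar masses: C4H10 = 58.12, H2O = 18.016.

89.81 %

n(C4H10) = 147.20 g / 58.12 g/mol = 2.5327 mol.
From the equation the C4H10:H2O mole ratio is 2:10, so n(H2O) = 2.5327 × 10/2 = 12.663 mol.
Mass of H2O = 12.663 mol × 18.016 g/mol = 228.14 g.
This is the theoretical yield. Percent yield = 204.9 g / 228.14 g × 100% = 89.811%.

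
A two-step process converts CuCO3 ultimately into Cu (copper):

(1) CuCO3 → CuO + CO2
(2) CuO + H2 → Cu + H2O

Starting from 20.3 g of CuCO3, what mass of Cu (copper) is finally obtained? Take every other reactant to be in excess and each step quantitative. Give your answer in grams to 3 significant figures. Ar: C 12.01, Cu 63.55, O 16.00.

M(CuCO3) = 63.55 + 12.01 + 3(16.00) = 123.56 g/mol.
M(Cu) = 63.55 g/mol.
n(CuCO3) = 20.30 / 123.56 = 0.1643 mol.
Step 1 gives a 1:1 ratio of CuCO3 to CuO, so n(CuO) = 0.1643 mol.
In step 2 the CuO:Cu ratio is 1:1, so n(Cu) = 0.1643 mol.
Mass of Cu = 0.1643 × 63.55 = 10.44 g.

10.4 g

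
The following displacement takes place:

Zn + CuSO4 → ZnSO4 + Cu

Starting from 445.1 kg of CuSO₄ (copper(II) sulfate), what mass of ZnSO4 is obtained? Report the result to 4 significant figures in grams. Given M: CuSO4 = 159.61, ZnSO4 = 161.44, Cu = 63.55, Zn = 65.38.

450200 g

Convert: 445.1 kg = 445100 g.
n(CuSO4) = 445100 g / 159.61 g/mol = 2788.7 mol.
From the equation the CuSO4:ZnSO4 mole ratio is 1:1, so n(ZnSO4) = 2788.7 × 1/1 = 2788.7 mol.
Mass of ZnSO4 = 2788.7 mol × 161.44 g/mol = 450200 g.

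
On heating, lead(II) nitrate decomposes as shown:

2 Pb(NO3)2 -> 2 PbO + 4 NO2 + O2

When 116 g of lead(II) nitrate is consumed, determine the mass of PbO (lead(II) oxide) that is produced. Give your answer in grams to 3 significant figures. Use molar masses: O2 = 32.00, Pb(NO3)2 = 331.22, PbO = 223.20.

78.2 g

n(Pb(NO3)2) = 116.0 g / 331.22 g/mol = 0.3502 mol.
From the equation the Pb(NO3)2:PbO mole ratio is 2:2, so n(PbO) = 0.3502 × 2/2 = 0.3502 mol.
Mass of PbO = 0.3502 mol × 223.20 g/mol = 78.17 g.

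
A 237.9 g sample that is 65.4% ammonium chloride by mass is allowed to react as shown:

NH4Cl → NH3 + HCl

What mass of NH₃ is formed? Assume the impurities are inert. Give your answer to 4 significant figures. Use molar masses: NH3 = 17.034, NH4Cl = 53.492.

Mass of pure NH4Cl = 237.9 g × 0.654 = 155.59 g.
n(NH4Cl) = 155.59 g / 53.492 g/mol = 2.9086 mol.
From the equation the NH4Cl:NH3 mole ratio is 1:1, so n(NH3) = 2.9086 × 1/1 = 2.9086 mol.
Mass of NH3 = 2.9086 mol × 17.034 g/mol = 49.545 g.

49.55 g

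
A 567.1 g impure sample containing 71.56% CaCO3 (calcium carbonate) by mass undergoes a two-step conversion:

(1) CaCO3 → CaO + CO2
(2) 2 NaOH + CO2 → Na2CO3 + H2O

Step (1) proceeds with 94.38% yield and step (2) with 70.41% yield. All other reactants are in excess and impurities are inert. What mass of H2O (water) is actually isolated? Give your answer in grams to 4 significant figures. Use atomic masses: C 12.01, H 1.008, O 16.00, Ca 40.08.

Pure CaCO3 = 567.1 × 0.7156 = 405.82 g.
M(CaCO3) = 40.08 + 12.01 + 3(16.00) = 100.09 g/mol.
M(H2O) = 2(1.008) + 16.00 = 18.016 g/mol.
n(CaCO3) = 405.82 / 100.09 = 4.0545 mol.
Step 1 (CaCO3:CO2 = 1:1): theoretical n(CO2) = 4.0545 mol; at 94.38% yield, n(CO2) = 3.8267 mol.
Step 2 (CO2:H2O = 1:1): theoretical n(H2O) = 3.8267 mol, so theoretical mass = 3.8267 × 18.016 = 68.941 g.
At 70.41% yield, actual mass of H2O = 68.941 × 0.7041 = 48.541 g.

48.54 g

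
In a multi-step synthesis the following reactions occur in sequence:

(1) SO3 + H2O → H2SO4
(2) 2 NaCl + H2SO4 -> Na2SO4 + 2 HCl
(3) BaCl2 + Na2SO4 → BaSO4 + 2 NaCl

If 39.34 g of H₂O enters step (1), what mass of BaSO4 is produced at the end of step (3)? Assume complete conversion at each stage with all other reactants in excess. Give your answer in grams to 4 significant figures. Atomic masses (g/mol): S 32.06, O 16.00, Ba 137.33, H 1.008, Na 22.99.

509.6 g

M(H2O) = 2(1.008) + 16.00 = 18.016 g/mol.
M(BaSO4) = 137.33 + 32.06 + 4(16.00) = 233.39 g/mol.
n(H2O) = 39.34 / 18.016 = 2.1836 mol.
Reaction (1): H2O→H2SO4 ratio 1:1 ⇒ n(H2SO4) = 2.1836 mol.
Reaction (2): H2SO4→Na2SO4 ratio 1:1 ⇒ n(Na2SO4) = 2.1836 mol.
Reaction (3): Na2SO4→BaSO4 ratio 1:1 ⇒ n(BaSO4) = 2.1836 mol.
Mass of BaSO4 = 2.1836 × 233.39 = 509.63 g.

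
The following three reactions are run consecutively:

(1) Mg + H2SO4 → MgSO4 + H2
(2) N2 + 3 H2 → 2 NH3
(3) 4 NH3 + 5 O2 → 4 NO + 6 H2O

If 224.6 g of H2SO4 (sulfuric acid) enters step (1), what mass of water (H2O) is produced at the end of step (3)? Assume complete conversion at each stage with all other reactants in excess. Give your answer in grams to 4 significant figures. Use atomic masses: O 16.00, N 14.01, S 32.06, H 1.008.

41.26 g

M(H2SO4) = 2(1.008) + 32.06 + 4(16.00) = 98.076 g/mol.
M(H2O) = 2(1.008) + 16.00 = 18.016 g/mol.
n(H2SO4) = 224.6 / 98.076 = 2.2901 mol.
Reaction (1): H2SO4→H2 ratio 1:1 ⇒ n(H2) = 2.2901 mol.
Reaction (2): H2→NH3 ratio 3:2 ⇒ n(NH3) = 1.5267 mol.
Reaction (3): NH3→H2O ratio 4:6 ⇒ n(H2O) = 2.2901 mol.
Mass of H2O = 2.2901 × 18.016 = 41.258 g.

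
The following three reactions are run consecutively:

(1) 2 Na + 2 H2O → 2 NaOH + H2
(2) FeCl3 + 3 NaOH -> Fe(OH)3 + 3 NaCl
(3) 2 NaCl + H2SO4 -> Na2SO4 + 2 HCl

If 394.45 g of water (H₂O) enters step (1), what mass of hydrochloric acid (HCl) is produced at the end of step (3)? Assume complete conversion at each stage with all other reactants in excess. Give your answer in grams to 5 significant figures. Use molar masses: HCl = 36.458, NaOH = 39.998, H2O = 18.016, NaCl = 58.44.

798.23 g

n(H2O) = 394.45 / 18.016 = 21.8944 mol.
Reaction (1): H2O→NaOH ratio 2:2 ⇒ n(NaOH) = 21.8944 mol.
Reaction (2): NaOH→NaCl ratio 3:3 ⇒ n(NaCl) = 21.8944 mol.
Reaction (3): NaCl→HCl ratio 2:2 ⇒ n(HCl) = 21.8944 mol.
Mass of HCl = 21.8944 × 36.458 = 798.227 g.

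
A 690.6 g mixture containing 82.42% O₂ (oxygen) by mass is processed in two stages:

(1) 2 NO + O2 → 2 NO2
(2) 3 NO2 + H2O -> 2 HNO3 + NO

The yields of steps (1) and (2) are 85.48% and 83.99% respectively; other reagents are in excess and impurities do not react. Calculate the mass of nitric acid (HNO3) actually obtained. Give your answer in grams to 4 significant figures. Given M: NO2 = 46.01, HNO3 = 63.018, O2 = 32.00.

Pure O2 = 690.6 × 0.8242 = 569.19 g.
n(O2) = 569.19 / 32.00 = 17.787 mol.
Step 1 (O2:NO2 = 1:2): theoretical n(NO2) = 35.575 mol; at 85.48% yield, n(NO2) = 30.409 mol.
Step 2 (NO2:HNO3 = 3:2): theoretical n(HNO3) = 20.273 mol, so theoretical mass = 20.273 × 63.018 = 1277.5 g.
At 83.99% yield, actual mass of HNO3 = 1277.5 × 0.8399 = 1073.0 g.

1073 g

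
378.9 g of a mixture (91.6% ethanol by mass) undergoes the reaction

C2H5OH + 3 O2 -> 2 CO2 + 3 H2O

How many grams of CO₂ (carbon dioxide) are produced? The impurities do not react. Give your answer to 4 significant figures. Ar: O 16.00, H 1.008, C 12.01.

Mass of pure C2H5OH = 378.9 g × 0.916 = 347.07 g.
M(C2H5OH) = 2(12.01) + 6(1.008) + 16.00 = 46.068 g/mol.
M(CO2) = 12.01 + 2(16.00) = 44.01 g/mol.
n(C2H5OH) = 347.07 g / 46.068 g/mol = 7.5339 mol.
From the equation the C2H5OH:CO2 mole ratio is 1:2, so n(CO2) = 7.5339 × 2/1 = 15.068 mol.
Mass of CO2 = 15.068 mol × 44.01 g/mol = 663.14 g.

663.1 g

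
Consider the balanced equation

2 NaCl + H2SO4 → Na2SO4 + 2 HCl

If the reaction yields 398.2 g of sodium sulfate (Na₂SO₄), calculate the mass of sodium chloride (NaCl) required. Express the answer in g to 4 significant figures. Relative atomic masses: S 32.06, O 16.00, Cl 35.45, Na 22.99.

327.7 g

M(Na2SO4) = 2(22.99) + 32.06 + 4(16.00) = 142.04 g/mol.
M(NaCl) = 22.99 + 35.45 = 58.44 g/mol.
n(Na2SO4) = 398.20 g / 142.04 g/mol = 2.8034 mol.
From the equation the Na2SO4:NaCl mole ratio is 1:2, so n(NaCl) = 2.8034 × 2/1 = 5.6069 mol.
Mass of NaCl = 5.6069 mol × 58.44 g/mol = 327.67 g.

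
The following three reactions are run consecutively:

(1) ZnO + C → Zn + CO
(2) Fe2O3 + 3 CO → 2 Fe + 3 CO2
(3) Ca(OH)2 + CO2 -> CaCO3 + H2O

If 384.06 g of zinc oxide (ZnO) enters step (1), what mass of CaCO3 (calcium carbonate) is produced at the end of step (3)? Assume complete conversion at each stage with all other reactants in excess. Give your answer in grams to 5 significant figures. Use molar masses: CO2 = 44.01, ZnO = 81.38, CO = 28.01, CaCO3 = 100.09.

472.36 g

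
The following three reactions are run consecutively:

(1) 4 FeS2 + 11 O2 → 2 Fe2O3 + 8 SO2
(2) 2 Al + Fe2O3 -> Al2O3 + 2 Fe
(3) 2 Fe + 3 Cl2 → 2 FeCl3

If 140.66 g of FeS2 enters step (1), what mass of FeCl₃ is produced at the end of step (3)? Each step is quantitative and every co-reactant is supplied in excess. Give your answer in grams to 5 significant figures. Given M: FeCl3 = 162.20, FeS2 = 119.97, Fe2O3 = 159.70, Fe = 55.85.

n(FeS2) = 140.66 / 119.97 = 1.17246 mol.
Reaction (1): FeS2→Fe2O3 ratio 4:2 ⇒ n(Fe2O3) = 0.586230 mol.
Reaction (2): Fe2O3→Fe ratio 1:2 ⇒ n(Fe) = 1.17246 mol.
Reaction (3): Fe→FeCl3 ratio 2:2 ⇒ n(FeCl3) = 1.17246 mol.
Mass of FeCl3 = 1.17246 × 162.20 = 190.173 g.

190.17 g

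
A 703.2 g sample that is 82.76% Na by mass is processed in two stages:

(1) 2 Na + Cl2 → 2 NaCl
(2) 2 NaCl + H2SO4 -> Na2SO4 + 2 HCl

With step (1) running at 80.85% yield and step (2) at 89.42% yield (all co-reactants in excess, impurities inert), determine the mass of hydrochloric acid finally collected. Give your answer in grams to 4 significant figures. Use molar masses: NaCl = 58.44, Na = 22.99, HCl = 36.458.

Pure Na = 703.2 × 0.8276 = 581.97 g.
n(Na) = 581.97 / 22.99 = 25.314 mol.
Step 1 (Na:NaCl = 2:2): theoretical n(NaCl) = 25.314 mol; at 80.85% yield, n(NaCl) = 20.466 mol.
Step 2 (NaCl:HCl = 2:2): theoretical n(HCl) = 20.466 mol, so theoretical mass = 20.466 × 36.458 = 746.16 g.
At 89.42% yield, actual mass of HCl = 746.16 × 0.8942 = 667.22 g.

667.2 g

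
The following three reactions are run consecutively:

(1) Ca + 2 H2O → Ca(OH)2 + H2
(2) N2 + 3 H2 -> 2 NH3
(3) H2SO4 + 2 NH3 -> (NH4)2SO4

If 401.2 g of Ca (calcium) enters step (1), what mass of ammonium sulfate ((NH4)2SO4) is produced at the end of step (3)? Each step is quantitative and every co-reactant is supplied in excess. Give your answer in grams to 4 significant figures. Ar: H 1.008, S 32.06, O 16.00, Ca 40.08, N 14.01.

M(Ca) = 40.08 g/mol.
M((NH4)2SO4) = 2(14.01) + 8(1.008) + 32.06 + 4(16.00) = 132.144 g/mol.
n(Ca) = 401.2 / 40.08 = 10.010 mol.
Reaction (1): Ca→H2 ratio 1:1 ⇒ n(H2) = 10.010 mol.
Reaction (2): H2→NH3 ratio 3:2 ⇒ n(NH3) = 6.6733 mol.
Reaction (3): NH3→(NH4)2SO4 ratio 2:1 ⇒ n((NH4)2SO4) = 3.3367 mol.
Mass of (NH4)2SO4 = 3.3367 × 132.144 = 440.92 g.

440.9 g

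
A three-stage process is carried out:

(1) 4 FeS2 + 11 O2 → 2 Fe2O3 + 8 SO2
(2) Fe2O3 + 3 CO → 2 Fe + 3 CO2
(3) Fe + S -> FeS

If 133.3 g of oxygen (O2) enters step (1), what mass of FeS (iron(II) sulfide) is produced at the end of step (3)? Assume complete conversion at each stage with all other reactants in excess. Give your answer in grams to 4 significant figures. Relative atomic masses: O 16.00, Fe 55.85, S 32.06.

133.2 g

M(O2) = 2(16.00) = 32.00 g/mol.
M(FeS) = 55.85 + 32.06 = 87.91 g/mol.
n(O2) = 133.3 / 32.00 = 4.1656 mol.
Reaction (1): O2→Fe2O3 ratio 11:2 ⇒ n(Fe2O3) = 0.75739 mol.
Reaction (2): Fe2O3→Fe ratio 1:2 ⇒ n(Fe) = 1.5148 mol.
Reaction (3): Fe→FeS ratio 1:1 ⇒ n(FeS) = 1.5148 mol.
Mass of FeS = 1.5148 × 87.91 = 133.16 g.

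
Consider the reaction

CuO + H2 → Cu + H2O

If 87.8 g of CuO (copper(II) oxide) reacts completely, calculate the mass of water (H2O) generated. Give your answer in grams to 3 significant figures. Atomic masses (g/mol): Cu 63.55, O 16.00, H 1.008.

19.9 g

M(CuO) = 63.55 + 16.00 = 79.55 g/mol.
M(H2O) = 2(1.008) + 16.00 = 18.016 g/mol.
n(CuO) = 87.80 g / 79.55 g/mol = 1.104 mol.
From the equation the CuO:H2O mole ratio is 1:1, so n(H2O) = 1.104 × 1/1 = 1.104 mol.
Mass of H2O = 1.104 mol × 18.016 g/mol = 19.88 g.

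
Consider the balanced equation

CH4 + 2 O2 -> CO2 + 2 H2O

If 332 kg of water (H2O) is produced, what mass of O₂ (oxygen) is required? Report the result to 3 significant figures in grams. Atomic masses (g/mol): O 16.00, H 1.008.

M(H2O) = 2(1.008) + 16.00 = 18.016 g/mol.
M(O2) = 2(16.00) = 32.00 g/mol.
Convert: 332 kg = 332000 g.
n(H2O) = 332000 g / 18.016 g/mol = 18430 mol.
From the equation the H2O:O2 mole ratio is 2:2, so n(O2) = 18430 × 2/2 = 18430 mol.
Mass of O2 = 18430 mol × 32.00 g/mol = 589700 g.

590000 g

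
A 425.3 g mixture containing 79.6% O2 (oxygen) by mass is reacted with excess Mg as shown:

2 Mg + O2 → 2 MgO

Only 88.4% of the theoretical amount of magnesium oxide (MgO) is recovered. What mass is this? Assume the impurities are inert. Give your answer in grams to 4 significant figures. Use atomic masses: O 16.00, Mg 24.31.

Pure O2 available = 425.3 g × 0.796 = 338.54 g.
M(O2) = 2(16.00) = 32.00 g/mol.
M(MgO) = 24.31 + 16.00 = 40.31 g/mol.
n(O2) = 338.54 g / 32.00 g/mol = 10.579 mol.
From the equation the O2:MgO mole ratio is 1:2, so n(MgO) = 10.579 × 2/1 = 21.159 mol.
Mass of MgO = 21.159 mol × 40.31 g/mol = 852.91 g.
Actual mass collected = 852.91 g × 0.884 = 753.97 g.

754.0 g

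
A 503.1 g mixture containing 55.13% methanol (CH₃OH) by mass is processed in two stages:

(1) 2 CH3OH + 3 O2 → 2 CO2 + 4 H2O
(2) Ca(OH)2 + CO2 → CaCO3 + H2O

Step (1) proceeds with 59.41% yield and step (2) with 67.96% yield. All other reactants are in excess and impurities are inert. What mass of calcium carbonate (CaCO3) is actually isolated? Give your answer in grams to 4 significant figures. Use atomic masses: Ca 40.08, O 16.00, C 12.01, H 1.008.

349.8 g

Pure CH3OH = 503.1 × 0.5513 = 277.36 g.
M(CH3OH) = 12.01 + 4(1.008) + 16.00 = 32.042 g/mol.
M(CaCO3) = 40.08 + 12.01 + 3(16.00) = 100.09 g/mol.
n(CH3OH) = 277.36 / 32.042 = 8.6561 mol.
Step 1 (CH3OH:CO2 = 2:2): theoretical n(CO2) = 8.6561 mol; at 59.41% yield, n(CO2) = 5.1426 mol.
Step 2 (CO2:CaCO3 = 1:1): theoretical n(CaCO3) = 5.1426 mol, so theoretical mass = 5.1426 × 100.09 = 514.72 g.
At 67.96% yield, actual mass of CaCO3 = 514.72 × 0.6796 = 349.81 g.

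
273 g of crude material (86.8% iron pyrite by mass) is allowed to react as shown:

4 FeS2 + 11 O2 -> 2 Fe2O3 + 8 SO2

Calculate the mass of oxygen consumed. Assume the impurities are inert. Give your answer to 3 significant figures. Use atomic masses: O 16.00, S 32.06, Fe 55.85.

Mass of pure FeS2 = 273 g × 0.868 = 237.0 g.
M(FeS2) = 55.85 + 2(32.06) = 119.97 g/mol.
M(O2) = 2(16.00) = 32.00 g/mol.
n(FeS2) = 237.0 g / 119.97 g/mol = 1.975 mol.
From the equation the FeS2:O2 mole ratio is 4:11, so n(O2) = 1.975 × 11/4 = 5.432 mol.
Mass of O2 = 5.432 mol × 32.00 g/mol = 173.8 g.

174 g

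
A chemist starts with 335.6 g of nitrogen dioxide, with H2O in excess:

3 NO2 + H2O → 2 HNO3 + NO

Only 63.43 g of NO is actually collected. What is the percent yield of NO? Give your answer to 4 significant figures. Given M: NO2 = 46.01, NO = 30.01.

n(NO2) = 335.60 g / 46.01 g/mol = 7.2941 mol.
From the equation the NO2:NO mole ratio is 3:1, so n(NO) = 7.2941 × 1/3 = 2.4314 mol.
Mass of NO = 2.4314 mol × 30.01 g/mol = 72.965 g.
This is the theoretical yield. Percent yield = 63.43 g / 72.965 g × 100% = 86.932%.

86.93 %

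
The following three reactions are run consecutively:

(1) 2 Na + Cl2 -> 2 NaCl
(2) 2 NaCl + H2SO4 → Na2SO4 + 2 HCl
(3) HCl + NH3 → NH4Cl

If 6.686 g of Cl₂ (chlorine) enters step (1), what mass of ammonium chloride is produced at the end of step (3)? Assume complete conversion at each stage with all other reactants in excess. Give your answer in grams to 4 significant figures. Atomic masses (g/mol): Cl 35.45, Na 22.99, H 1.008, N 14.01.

10.09 g

M(Cl2) = 2(35.45) = 70.90 g/mol.
M(NH4Cl) = 14.01 + 4(1.008) + 35.45 = 53.492 g/mol.
n(Cl2) = 6.686 / 70.90 = 0.094302 mol.
Reaction (1): Cl2→NaCl ratio 1:2 ⇒ n(NaCl) = 0.18860 mol.
Reaction (2): NaCl→HCl ratio 2:2 ⇒ n(HCl) = 0.18860 mol.
Reaction (3): HCl→NH4Cl ratio 1:1 ⇒ n(NH4Cl) = 0.18860 mol.
Mass of NH4Cl = 0.18860 × 53.492 = 10.089 g.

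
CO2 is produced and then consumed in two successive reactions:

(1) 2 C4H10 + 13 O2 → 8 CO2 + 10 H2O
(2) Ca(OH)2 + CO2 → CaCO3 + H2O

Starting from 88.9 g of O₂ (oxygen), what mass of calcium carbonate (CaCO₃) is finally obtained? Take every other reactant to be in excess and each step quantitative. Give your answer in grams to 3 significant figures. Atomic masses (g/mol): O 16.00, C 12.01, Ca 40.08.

171 g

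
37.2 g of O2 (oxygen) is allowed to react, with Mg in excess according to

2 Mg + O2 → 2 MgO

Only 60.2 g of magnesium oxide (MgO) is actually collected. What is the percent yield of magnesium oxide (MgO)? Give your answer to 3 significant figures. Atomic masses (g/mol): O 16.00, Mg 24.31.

64.2 %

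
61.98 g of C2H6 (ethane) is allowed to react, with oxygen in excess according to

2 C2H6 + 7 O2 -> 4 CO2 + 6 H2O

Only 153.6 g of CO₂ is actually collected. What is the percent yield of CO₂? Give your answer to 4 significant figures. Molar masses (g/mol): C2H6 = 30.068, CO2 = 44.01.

84.66 %

n(C2H6) = 61.980 g / 30.068 g/mol = 2.0613 mol.
From the equation the C2H6:CO2 mole ratio is 2:4, so n(CO2) = 2.0613 × 4/2 = 4.1227 mol.
Mass of CO2 = 4.1227 mol × 44.01 g/mol = 181.44 g.
This is the theoretical yield. Percent yield = 153.6 g / 181.44 g × 100% = 84.657%.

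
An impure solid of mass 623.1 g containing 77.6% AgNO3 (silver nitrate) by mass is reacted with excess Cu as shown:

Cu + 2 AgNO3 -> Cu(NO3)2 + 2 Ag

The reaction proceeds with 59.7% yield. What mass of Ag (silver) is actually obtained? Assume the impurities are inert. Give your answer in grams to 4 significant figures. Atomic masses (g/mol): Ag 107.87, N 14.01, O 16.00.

Pure AgNO3 available = 623.1 g × 0.776 = 483.53 g.
M(AgNO3) = 107.87 + 14.01 + 3(16.00) = 169.88 g/mol.
M(Ag) = 107.87 g/mol.
n(AgNO3) = 483.53 g / 169.88 g/mol = 2.8463 mol.
From the equation the AgNO3:Ag mole ratio is 2:2, so n(Ag) = 2.8463 × 2/2 = 2.8463 mol.
Mass of Ag = 2.8463 mol × 107.87 g/mol = 307.03 g.
Actual mass collected = 307.03 g × 0.597 = 183.30 g.

183.3 g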